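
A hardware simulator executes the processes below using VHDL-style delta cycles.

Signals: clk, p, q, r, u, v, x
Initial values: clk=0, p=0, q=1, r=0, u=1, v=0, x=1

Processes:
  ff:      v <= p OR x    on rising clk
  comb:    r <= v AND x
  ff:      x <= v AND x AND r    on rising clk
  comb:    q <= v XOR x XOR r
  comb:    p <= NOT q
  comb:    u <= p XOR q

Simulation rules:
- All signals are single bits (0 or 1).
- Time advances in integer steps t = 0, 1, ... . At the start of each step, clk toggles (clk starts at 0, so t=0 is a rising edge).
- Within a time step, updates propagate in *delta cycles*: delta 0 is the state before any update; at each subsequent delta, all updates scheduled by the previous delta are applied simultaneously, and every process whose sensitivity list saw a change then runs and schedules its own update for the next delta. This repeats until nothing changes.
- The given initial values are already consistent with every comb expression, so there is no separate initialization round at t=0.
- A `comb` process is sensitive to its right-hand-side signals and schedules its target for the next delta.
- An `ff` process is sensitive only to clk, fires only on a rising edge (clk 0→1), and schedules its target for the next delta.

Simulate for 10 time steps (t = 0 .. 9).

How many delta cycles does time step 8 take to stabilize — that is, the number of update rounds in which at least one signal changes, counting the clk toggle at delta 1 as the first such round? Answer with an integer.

5

[bits: p,clk,u,q,r,x,v]
t=0: Δ0=0011010 Δ1=0111010 Δ2=0111001 | 2Δ
t=1: Δ0=0111001 Δ1=0011001 | 1Δ
t=2: Δ0=0011001 Δ1=0111001 Δ2=0111000 Δ3=0110000 Δ4=1100000 Δ5=1110000 | 5Δ
t=3: Δ0=1110000 Δ1=1010000 | 1Δ
t=4: Δ0=1010000 Δ1=1110000 Δ2=1110001 Δ3=1111001 Δ4=0101001 Δ5=0111001 | 5Δ
t=5: Δ0=0111001 Δ1=0011001 | 1Δ
t=6: Δ0=0011001 Δ1=0111001 Δ2=0111000 Δ3=0110000 Δ4=1100000 Δ5=1110000 | 5Δ
t=7: Δ0=1110000 Δ1=1010000 | 1Δ
t=8: Δ0=1010000 Δ1=1110000 Δ2=1110001 Δ3=1111001 Δ4=0101001 Δ5=0111001 | 5Δ
t=9: Δ0=0111001 Δ1=0011001 | 1Δ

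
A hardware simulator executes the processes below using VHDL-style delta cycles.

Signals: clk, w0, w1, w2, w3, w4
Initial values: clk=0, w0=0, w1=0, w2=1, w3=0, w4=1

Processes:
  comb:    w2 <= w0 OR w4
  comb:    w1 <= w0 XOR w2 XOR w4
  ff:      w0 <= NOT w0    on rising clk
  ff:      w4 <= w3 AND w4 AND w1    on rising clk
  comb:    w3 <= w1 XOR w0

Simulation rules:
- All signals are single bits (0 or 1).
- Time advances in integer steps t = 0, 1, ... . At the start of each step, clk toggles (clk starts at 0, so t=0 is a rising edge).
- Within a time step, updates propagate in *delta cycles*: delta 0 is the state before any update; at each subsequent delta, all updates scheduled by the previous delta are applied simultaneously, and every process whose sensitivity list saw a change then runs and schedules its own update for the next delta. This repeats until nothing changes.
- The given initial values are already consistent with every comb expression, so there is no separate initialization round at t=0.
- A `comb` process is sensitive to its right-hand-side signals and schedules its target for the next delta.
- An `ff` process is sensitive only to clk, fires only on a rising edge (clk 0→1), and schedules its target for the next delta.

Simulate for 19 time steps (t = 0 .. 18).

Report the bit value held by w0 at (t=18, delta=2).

0

t=0 Δ0: w1=0 w4=1 w3=0 w0=0 clk=0 w2=1
  Δ1: clk:0→1
  Δ2: w4:1→0, w0:0→1
  Δ3: w3:0→1
  (3Δ to stable)
t=1 Δ0: w1=0 w4=0 w3=1 w0=1 clk=1 w2=1
  Δ1: clk:1→0
  (1Δ to stable)
t=2 Δ0: w1=0 w4=0 w3=1 w0=1 clk=0 w2=1
  Δ1: clk:0→1
  Δ2: w0:1→0
  Δ3: w1:0→1, w3:1→0, w2:1→0
  Δ4: w1:1→0, w3:0→1
  Δ5: w3:1→0
  (5Δ to stable)
t=3 Δ0: w1=0 w4=0 w3=0 w0=0 clk=1 w2=0
  Δ1: clk:1→0
  (1Δ to stable)
t=4 Δ0: w1=0 w4=0 w3=0 w0=0 clk=0 w2=0
  Δ1: clk:0→1
  Δ2: w0:0→1
  Δ3: w1:0→1, w3:0→1, w2:0→1
  Δ4: w1:1→0, w3:1→0
  Δ5: w3:0→1
  (5Δ to stable)
t=5 Δ0: w1=0 w4=0 w3=1 w0=1 clk=1 w2=1
  Δ1: clk:1→0
  (1Δ to stable)
t=6 Δ0: w1=0 w4=0 w3=1 w0=1 clk=0 w2=1
  Δ1: clk:0→1
  Δ2: w0:1→0
  Δ3: w1:0→1, w3:1→0, w2:1→0
  Δ4: w1:1→0, w3:0→1
  Δ5: w3:1→0
  (5Δ to stable)
t=7 Δ0: w1=0 w4=0 w3=0 w0=0 clk=1 w2=0
  Δ1: clk:1→0
  (1Δ to stable)
t=8 Δ0: w1=0 w4=0 w3=0 w0=0 clk=0 w2=0
  Δ1: clk:0→1
  Δ2: w0:0→1
  Δ3: w1:0→1, w3:0→1, w2:0→1
  Δ4: w1:1→0, w3:1→0
  Δ5: w3:0→1
  (5Δ to stable)
t=9 Δ0: w1=0 w4=0 w3=1 w0=1 clk=1 w2=1
  Δ1: clk:1→0
  (1Δ to stable)
t=10 Δ0: w1=0 w4=0 w3=1 w0=1 clk=0 w2=1
  Δ1: clk:0→1
  Δ2: w0:1→0
  Δ3: w1:0→1, w3:1→0, w2:1→0
  Δ4: w1:1→0, w3:0→1
  Δ5: w3:1→0
  (5Δ to stable)
t=11 Δ0: w1=0 w4=0 w3=0 w0=0 clk=1 w2=0
  Δ1: clk:1→0
  (1Δ to stable)
t=12 Δ0: w1=0 w4=0 w3=0 w0=0 clk=0 w2=0
  Δ1: clk:0→1
  Δ2: w0:0→1
  Δ3: w1:0→1, w3:0→1, w2:0→1
  Δ4: w1:1→0, w3:1→0
  Δ5: w3:0→1
  (5Δ to stable)
t=13 Δ0: w1=0 w4=0 w3=1 w0=1 clk=1 w2=1
  Δ1: clk:1→0
  (1Δ to stable)
t=14 Δ0: w1=0 w4=0 w3=1 w0=1 clk=0 w2=1
  Δ1: clk:0→1
  Δ2: w0:1→0
  Δ3: w1:0→1, w3:1→0, w2:1→0
  Δ4: w1:1→0, w3:0→1
  Δ5: w3:1→0
  (5Δ to stable)
t=15 Δ0: w1=0 w4=0 w3=0 w0=0 clk=1 w2=0
  Δ1: clk:1→0
  (1Δ to stable)
t=16 Δ0: w1=0 w4=0 w3=0 w0=0 clk=0 w2=0
  Δ1: clk:0→1
  Δ2: w0:0→1
  Δ3: w1:0→1, w3:0→1, w2:0→1
  Δ4: w1:1→0, w3:1→0
  Δ5: w3:0→1
  (5Δ to stable)
t=17 Δ0: w1=0 w4=0 w3=1 w0=1 clk=1 w2=1
  Δ1: clk:1→0
  (1Δ to stable)
t=18 Δ0: w1=0 w4=0 w3=1 w0=1 clk=0 w2=1
  Δ1: clk:0→1
  Δ2: w0:1→0
  Δ3: w1:0→1, w3:1→0, w2:1→0
  Δ4: w1:1→0, w3:0→1
  Δ5: w3:1→0
  (5Δ to stable)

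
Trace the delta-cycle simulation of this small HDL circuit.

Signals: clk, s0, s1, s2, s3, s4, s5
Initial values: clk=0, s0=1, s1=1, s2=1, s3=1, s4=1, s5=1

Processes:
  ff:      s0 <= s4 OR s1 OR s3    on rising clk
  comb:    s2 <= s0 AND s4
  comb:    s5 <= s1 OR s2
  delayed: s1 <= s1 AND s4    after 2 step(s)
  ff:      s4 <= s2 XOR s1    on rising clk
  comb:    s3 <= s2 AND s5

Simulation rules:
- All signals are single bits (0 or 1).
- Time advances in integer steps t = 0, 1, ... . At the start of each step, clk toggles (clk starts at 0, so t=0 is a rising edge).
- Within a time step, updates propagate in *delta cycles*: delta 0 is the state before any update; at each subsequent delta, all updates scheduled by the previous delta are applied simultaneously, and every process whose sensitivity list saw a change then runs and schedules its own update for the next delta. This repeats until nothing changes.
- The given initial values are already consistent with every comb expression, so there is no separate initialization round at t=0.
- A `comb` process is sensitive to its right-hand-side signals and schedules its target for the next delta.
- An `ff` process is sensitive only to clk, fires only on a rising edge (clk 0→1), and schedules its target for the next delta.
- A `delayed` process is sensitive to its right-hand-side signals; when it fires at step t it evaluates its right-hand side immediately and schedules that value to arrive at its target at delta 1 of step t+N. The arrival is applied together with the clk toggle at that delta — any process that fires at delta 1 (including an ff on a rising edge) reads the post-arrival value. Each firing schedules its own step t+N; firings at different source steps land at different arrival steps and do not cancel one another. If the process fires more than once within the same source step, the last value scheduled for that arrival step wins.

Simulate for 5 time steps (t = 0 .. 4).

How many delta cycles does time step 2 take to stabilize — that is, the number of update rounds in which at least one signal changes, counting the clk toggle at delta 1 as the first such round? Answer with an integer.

t0.Δ0 s2=1 s3=1 s4=1 s0=1 s5=1 s1=1 clk=0
t0.Δ1 s2=1 s3=1 s4=1 s0=1 s5=1 s1=1 clk=1
t0.Δ2 s2=1 s3=1 s4=0 s0=1 s5=1 s1=1 clk=1
t0.Δ3 s2=0 s3=1 s4=0 s0=1 s5=1 s1=1 clk=1
t0.Δ4 s2=0 s3=0 s4=0 s0=1 s5=1 s1=1 clk=1
t1.Δ0 s2=0 s3=0 s4=0 s0=1 s5=1 s1=1 clk=1
t1.Δ1 s2=0 s3=0 s4=0 s0=1 s5=1 s1=1 clk=0
t2.Δ0 s2=0 s3=0 s4=0 s0=1 s5=1 s1=1 clk=0
t2.Δ1 s2=0 s3=0 s4=0 s0=1 s5=1 s1=0 clk=1
t2.Δ2 s2=0 s3=0 s4=0 s0=0 s5=0 s1=0 clk=1
t3.Δ0 s2=0 s3=0 s4=0 s0=0 s5=0 s1=0 clk=1
t3.Δ1 s2=0 s3=0 s4=0 s0=0 s5=0 s1=0 clk=0
t4.Δ0 s2=0 s3=0 s4=0 s0=0 s5=0 s1=0 clk=0
t4.Δ1 s2=0 s3=0 s4=0 s0=0 s5=0 s1=0 clk=1

2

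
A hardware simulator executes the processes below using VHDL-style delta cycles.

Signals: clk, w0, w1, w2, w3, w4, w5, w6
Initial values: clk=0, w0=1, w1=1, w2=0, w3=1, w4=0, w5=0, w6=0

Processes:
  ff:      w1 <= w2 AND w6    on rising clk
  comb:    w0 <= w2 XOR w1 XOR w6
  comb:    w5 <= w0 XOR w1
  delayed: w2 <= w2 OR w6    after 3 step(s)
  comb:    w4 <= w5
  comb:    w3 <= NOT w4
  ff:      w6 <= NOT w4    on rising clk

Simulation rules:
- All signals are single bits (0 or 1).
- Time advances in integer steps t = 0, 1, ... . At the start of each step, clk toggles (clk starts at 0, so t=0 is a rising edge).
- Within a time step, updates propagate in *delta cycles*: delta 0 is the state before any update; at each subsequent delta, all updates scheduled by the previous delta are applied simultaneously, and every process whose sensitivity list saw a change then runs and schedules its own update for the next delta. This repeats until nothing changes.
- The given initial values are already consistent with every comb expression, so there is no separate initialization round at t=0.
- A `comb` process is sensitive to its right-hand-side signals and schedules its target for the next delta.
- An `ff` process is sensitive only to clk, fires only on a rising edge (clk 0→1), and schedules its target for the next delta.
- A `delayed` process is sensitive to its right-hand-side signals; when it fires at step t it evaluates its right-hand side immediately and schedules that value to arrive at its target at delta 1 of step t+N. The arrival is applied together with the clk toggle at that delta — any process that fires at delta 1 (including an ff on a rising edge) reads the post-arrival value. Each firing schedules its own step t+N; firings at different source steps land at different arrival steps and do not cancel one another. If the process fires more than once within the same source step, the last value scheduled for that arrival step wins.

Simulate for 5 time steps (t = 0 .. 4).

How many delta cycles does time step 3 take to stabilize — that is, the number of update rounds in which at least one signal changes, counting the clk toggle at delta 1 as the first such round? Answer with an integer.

[bits: w0,w5,w3,w2,w4,clk,w1,w6]
t=0: Δ0=10100010 Δ1=10100110 Δ2=10100101 Δ3=11100101 Δ4=11101101 Δ5=11001101 | 5Δ
t=1: Δ0=11001101 Δ1=11001001 | 1Δ
t=2: Δ0=11001001 Δ1=11001101 Δ2=11001100 Δ3=01001100 Δ4=00001100 Δ5=00000100 Δ6=00100100 | 6Δ
t=3: Δ0=00100100 Δ1=00110000 Δ2=10110000 Δ3=11110000 Δ4=11111000 Δ5=11011000 | 5Δ
t=4: Δ0=11011000 Δ1=11011100 | 1Δ

5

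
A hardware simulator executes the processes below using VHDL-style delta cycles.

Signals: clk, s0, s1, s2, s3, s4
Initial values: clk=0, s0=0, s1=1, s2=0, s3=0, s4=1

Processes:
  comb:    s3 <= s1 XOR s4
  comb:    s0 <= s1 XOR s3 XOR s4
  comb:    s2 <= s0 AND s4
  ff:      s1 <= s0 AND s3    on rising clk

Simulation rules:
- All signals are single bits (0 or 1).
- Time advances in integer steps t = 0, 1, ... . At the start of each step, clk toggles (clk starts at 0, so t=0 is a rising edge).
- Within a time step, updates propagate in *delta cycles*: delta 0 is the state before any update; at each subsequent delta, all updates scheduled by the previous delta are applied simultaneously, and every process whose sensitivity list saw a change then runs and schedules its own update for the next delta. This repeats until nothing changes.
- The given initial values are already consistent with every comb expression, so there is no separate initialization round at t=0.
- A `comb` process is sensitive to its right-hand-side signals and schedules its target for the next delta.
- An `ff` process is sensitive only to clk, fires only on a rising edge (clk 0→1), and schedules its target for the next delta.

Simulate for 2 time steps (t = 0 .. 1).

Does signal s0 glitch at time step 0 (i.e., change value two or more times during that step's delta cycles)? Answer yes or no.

t=0 Δ0: s1=1 s0=0 s4=1 clk=0 s3=0 s2=0
  Δ1: clk:0→1
  Δ2: s1:1→0
  Δ3: s0:0→1, s3:0→1
  Δ4: s0:1→0, s2:0→1
  Δ5: s2:1→0
  (5Δ to stable)
t=1 Δ0: s1=0 s0=0 s4=1 clk=1 s3=1 s2=0
  Δ1: clk:1→0
  (1Δ to stable)

yes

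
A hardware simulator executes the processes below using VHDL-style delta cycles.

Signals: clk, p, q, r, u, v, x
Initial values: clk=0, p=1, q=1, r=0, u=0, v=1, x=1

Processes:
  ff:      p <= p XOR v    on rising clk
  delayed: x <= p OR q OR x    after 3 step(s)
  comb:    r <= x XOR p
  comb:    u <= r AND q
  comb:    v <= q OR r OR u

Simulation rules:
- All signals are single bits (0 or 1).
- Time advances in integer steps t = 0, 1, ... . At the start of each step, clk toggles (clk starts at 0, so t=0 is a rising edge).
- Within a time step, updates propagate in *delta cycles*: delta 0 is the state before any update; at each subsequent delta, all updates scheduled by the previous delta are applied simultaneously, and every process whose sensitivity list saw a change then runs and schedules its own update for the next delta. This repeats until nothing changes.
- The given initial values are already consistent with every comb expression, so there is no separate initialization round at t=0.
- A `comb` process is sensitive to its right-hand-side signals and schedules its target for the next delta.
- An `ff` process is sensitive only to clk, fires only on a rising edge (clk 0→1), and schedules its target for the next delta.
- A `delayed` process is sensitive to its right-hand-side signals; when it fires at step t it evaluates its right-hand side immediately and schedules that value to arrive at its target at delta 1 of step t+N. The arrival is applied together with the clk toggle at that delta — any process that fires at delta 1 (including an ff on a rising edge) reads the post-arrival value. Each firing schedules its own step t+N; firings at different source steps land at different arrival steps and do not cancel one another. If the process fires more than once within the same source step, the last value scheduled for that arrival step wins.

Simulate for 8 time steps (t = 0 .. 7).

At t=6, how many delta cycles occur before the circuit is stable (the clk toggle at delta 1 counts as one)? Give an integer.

4

t0.Δ0 v=1 p=1 clk=0 q=1 r=0 u=0 x=1
t0.Δ1 v=1 p=1 clk=1 q=1 r=0 u=0 x=1
t0.Δ2 v=1 p=0 clk=1 q=1 r=0 u=0 x=1
t0.Δ3 v=1 p=0 clk=1 q=1 r=1 u=0 x=1
t0.Δ4 v=1 p=0 clk=1 q=1 r=1 u=1 x=1
t1.Δ0 v=1 p=0 clk=1 q=1 r=1 u=1 x=1
t1.Δ1 v=1 p=0 clk=0 q=1 r=1 u=1 x=1
t2.Δ0 v=1 p=0 clk=0 q=1 r=1 u=1 x=1
t2.Δ1 v=1 p=0 clk=1 q=1 r=1 u=1 x=1
t2.Δ2 v=1 p=1 clk=1 q=1 r=1 u=1 x=1
t2.Δ3 v=1 p=1 clk=1 q=1 r=0 u=1 x=1
t2.Δ4 v=1 p=1 clk=1 q=1 r=0 u=0 x=1
t3.Δ0 v=1 p=1 clk=1 q=1 r=0 u=0 x=1
t3.Δ1 v=1 p=1 clk=0 q=1 r=0 u=0 x=1
t4.Δ0 v=1 p=1 clk=0 q=1 r=0 u=0 x=1
t4.Δ1 v=1 p=1 clk=1 q=1 r=0 u=0 x=1
t4.Δ2 v=1 p=0 clk=1 q=1 r=0 u=0 x=1
t4.Δ3 v=1 p=0 clk=1 q=1 r=1 u=0 x=1
t4.Δ4 v=1 p=0 clk=1 q=1 r=1 u=1 x=1
t5.Δ0 v=1 p=0 clk=1 q=1 r=1 u=1 x=1
t5.Δ1 v=1 p=0 clk=0 q=1 r=1 u=1 x=1
t6.Δ0 v=1 p=0 clk=0 q=1 r=1 u=1 x=1
t6.Δ1 v=1 p=0 clk=1 q=1 r=1 u=1 x=1
t6.Δ2 v=1 p=1 clk=1 q=1 r=1 u=1 x=1
t6.Δ3 v=1 p=1 clk=1 q=1 r=0 u=1 x=1
t6.Δ4 v=1 p=1 clk=1 q=1 r=0 u=0 x=1
t7.Δ0 v=1 p=1 clk=1 q=1 r=0 u=0 x=1
t7.Δ1 v=1 p=1 clk=0 q=1 r=0 u=0 x=1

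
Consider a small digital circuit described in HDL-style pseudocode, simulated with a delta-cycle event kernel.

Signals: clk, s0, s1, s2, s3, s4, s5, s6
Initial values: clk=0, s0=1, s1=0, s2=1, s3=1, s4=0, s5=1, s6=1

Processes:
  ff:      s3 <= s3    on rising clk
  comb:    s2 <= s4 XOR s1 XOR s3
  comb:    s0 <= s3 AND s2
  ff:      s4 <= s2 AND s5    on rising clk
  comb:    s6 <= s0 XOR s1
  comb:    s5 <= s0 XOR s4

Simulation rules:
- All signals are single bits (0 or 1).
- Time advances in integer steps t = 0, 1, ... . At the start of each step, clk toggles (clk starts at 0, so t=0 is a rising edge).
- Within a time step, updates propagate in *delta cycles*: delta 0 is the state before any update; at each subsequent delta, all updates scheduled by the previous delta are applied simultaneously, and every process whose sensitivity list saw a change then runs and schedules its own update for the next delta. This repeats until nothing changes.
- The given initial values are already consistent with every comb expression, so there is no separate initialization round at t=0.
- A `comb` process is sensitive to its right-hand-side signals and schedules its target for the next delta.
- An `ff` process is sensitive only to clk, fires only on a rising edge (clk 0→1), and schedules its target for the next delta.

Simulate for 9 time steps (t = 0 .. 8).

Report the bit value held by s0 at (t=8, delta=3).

1

[bits: s6,s5,s0,s3,clk,s2,s1,s4]
t=0: Δ0=11110100 Δ1=11111100 Δ2=11111101 Δ3=10111001 Δ4=10011001 Δ5=01011001 | 5Δ
t=1: Δ0=01011001 Δ1=01010001 | 1Δ
t=2: Δ0=01010001 Δ1=01011001 Δ2=01011000 Δ3=00011100 Δ4=00111100 Δ5=11111100 | 5Δ
t=3: Δ0=11111100 Δ1=11110100 | 1Δ
t=4: Δ0=11110100 Δ1=11111100 Δ2=11111101 Δ3=10111001 Δ4=10011001 Δ5=01011001 | 5Δ
t=5: Δ0=01011001 Δ1=01010001 | 1Δ
t=6: Δ0=01010001 Δ1=01011001 Δ2=01011000 Δ3=00011100 Δ4=00111100 Δ5=11111100 | 5Δ
t=7: Δ0=11111100 Δ1=11110100 | 1Δ
t=8: Δ0=11110100 Δ1=11111100 Δ2=11111101 Δ3=10111001 Δ4=10011001 Δ5=01011001 | 5Δ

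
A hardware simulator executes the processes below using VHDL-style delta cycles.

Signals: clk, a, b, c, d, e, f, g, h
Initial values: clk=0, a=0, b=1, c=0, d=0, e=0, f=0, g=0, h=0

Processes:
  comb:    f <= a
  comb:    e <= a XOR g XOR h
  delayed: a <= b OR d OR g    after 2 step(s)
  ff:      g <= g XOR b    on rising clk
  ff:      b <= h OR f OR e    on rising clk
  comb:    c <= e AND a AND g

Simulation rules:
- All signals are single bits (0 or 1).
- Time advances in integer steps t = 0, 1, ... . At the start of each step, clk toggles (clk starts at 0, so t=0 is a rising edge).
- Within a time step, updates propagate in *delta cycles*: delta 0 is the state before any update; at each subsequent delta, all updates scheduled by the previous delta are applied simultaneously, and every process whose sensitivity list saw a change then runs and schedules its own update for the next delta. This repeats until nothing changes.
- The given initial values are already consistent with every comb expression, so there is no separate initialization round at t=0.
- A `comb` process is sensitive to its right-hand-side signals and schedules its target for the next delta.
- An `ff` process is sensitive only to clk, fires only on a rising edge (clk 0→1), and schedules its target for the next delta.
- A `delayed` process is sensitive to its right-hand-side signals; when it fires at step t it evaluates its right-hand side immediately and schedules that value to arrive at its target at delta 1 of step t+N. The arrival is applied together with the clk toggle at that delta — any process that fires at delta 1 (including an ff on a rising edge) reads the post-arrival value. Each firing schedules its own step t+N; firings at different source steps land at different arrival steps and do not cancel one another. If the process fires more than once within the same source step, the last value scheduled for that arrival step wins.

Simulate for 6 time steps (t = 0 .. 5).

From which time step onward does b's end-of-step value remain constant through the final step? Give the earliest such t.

t0.Δ0 clk=0 b=1 g=0 e=0 d=0 c=0 f=0 h=0 a=0
t0.Δ1 clk=1 b=1 g=0 e=0 d=0 c=0 f=0 h=0 a=0
t0.Δ2 clk=1 b=0 g=1 e=0 d=0 c=0 f=0 h=0 a=0
t0.Δ3 clk=1 b=0 g=1 e=1 d=0 c=0 f=0 h=0 a=0
t1.Δ0 clk=1 b=0 g=1 e=1 d=0 c=0 f=0 h=0 a=0
t1.Δ1 clk=0 b=0 g=1 e=1 d=0 c=0 f=0 h=0 a=0
t2.Δ0 clk=0 b=0 g=1 e=1 d=0 c=0 f=0 h=0 a=0
t2.Δ1 clk=1 b=0 g=1 e=1 d=0 c=0 f=0 h=0 a=1
t2.Δ2 clk=1 b=1 g=1 e=0 d=0 c=1 f=1 h=0 a=1
t2.Δ3 clk=1 b=1 g=1 e=0 d=0 c=0 f=1 h=0 a=1
t3.Δ0 clk=1 b=1 g=1 e=0 d=0 c=0 f=1 h=0 a=1
t3.Δ1 clk=0 b=1 g=1 e=0 d=0 c=0 f=1 h=0 a=1
t4.Δ0 clk=0 b=1 g=1 e=0 d=0 c=0 f=1 h=0 a=1
t4.Δ1 clk=1 b=1 g=1 e=0 d=0 c=0 f=1 h=0 a=1
t4.Δ2 clk=1 b=1 g=0 e=0 d=0 c=0 f=1 h=0 a=1
t4.Δ3 clk=1 b=1 g=0 e=1 d=0 c=0 f=1 h=0 a=1
t5.Δ0 clk=1 b=1 g=0 e=1 d=0 c=0 f=1 h=0 a=1
t5.Δ1 clk=0 b=1 g=0 e=1 d=0 c=0 f=1 h=0 a=1

2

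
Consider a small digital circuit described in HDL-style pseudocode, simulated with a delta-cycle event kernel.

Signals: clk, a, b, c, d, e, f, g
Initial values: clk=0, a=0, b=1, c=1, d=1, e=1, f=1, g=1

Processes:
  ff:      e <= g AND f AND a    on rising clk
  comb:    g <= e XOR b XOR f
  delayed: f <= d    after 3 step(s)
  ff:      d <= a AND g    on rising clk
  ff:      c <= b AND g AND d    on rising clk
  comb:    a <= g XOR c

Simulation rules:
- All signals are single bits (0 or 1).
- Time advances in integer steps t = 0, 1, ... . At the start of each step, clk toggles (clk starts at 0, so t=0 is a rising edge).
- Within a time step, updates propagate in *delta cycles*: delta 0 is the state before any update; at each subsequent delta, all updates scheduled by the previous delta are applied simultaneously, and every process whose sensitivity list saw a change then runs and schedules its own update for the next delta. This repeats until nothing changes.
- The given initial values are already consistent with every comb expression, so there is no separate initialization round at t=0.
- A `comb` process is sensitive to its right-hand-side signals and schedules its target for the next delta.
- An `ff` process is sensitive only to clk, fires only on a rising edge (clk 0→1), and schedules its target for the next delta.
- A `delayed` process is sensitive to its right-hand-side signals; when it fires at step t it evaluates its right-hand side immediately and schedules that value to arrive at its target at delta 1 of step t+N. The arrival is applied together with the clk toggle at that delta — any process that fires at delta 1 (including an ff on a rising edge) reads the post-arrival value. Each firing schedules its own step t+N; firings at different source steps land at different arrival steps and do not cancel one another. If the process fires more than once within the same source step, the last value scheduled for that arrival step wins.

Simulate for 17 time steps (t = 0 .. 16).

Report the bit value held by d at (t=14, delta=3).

t=0 Δ0: b=1 c=1 e=1 f=1 g=1 a=0 d=1 clk=0
  Δ1: clk:0→1
  Δ2: e:1→0, d:1→0
  Δ3: g:1→0
  Δ4: a:0→1
  (4Δ to stable)
t=1 Δ0: b=1 c=1 e=0 f=1 g=0 a=1 d=0 clk=1
  Δ1: clk:1→0
  (1Δ to stable)
t=2 Δ0: b=1 c=1 e=0 f=1 g=0 a=1 d=0 clk=0
  Δ1: clk:0→1
  Δ2: c:1→0
  Δ3: a:1→0
  (3Δ to stable)
t=3 Δ0: b=1 c=0 e=0 f=1 g=0 a=0 d=0 clk=1
  Δ1: f:1→0, clk:1→0
  Δ2: g:0→1
  Δ3: a:0→1
  (3Δ to stable)
t=4 Δ0: b=1 c=0 e=0 f=0 g=1 a=1 d=0 clk=0
  Δ1: clk:0→1
  Δ2: d:0→1
  (2Δ to stable)
t=5 Δ0: b=1 c=0 e=0 f=0 g=1 a=1 d=1 clk=1
  Δ1: clk:1→0
  (1Δ to stable)
t=6 Δ0: b=1 c=0 e=0 f=0 g=1 a=1 d=1 clk=0
  Δ1: clk:0→1
  Δ2: c:0→1
  Δ3: a:1→0
  (3Δ to stable)
t=7 Δ0: b=1 c=1 e=0 f=0 g=1 a=0 d=1 clk=1
  Δ1: f:0→1, clk:1→0
  Δ2: g:1→0
  Δ3: a:0→1
  (3Δ to stable)
t=8 Δ0: b=1 c=1 e=0 f=1 g=0 a=1 d=1 clk=0
  Δ1: clk:0→1
  Δ2: c:1→0, d:1→0
  Δ3: a:1→0
  (3Δ to stable)
t=9 Δ0: b=1 c=0 e=0 f=1 g=0 a=0 d=0 clk=1
  Δ1: clk:1→0
  (1Δ to stable)
t=10 Δ0: b=1 c=0 e=0 f=1 g=0 a=0 d=0 clk=0
  Δ1: clk:0→1
  (1Δ to stable)
t=11 Δ0: b=1 c=0 e=0 f=1 g=0 a=0 d=0 clk=1
  Δ1: f:1→0, clk:1→0
  Δ2: g:0→1
  Δ3: a:0→1
  (3Δ to stable)
t=12 Δ0: b=1 c=0 e=0 f=0 g=1 a=1 d=0 clk=0
  Δ1: clk:0→1
  Δ2: d:0→1
  (2Δ to stable)
t=13 Δ0: b=1 c=0 e=0 f=0 g=1 a=1 d=1 clk=1
  Δ1: clk:1→0
  (1Δ to stable)
t=14 Δ0: b=1 c=0 e=0 f=0 g=1 a=1 d=1 clk=0
  Δ1: clk:0→1
  Δ2: c:0→1
  Δ3: a:1→0
  (3Δ to stable)
t=15 Δ0: b=1 c=1 e=0 f=0 g=1 a=0 d=1 clk=1
  Δ1: f:0→1, clk:1→0
  Δ2: g:1→0
  Δ3: a:0→1
  (3Δ to stable)
t=16 Δ0: b=1 c=1 e=0 f=1 g=0 a=1 d=1 clk=0
  Δ1: clk:0→1
  Δ2: c:1→0, d:1→0
  Δ3: a:1→0
  (3Δ to stable)

1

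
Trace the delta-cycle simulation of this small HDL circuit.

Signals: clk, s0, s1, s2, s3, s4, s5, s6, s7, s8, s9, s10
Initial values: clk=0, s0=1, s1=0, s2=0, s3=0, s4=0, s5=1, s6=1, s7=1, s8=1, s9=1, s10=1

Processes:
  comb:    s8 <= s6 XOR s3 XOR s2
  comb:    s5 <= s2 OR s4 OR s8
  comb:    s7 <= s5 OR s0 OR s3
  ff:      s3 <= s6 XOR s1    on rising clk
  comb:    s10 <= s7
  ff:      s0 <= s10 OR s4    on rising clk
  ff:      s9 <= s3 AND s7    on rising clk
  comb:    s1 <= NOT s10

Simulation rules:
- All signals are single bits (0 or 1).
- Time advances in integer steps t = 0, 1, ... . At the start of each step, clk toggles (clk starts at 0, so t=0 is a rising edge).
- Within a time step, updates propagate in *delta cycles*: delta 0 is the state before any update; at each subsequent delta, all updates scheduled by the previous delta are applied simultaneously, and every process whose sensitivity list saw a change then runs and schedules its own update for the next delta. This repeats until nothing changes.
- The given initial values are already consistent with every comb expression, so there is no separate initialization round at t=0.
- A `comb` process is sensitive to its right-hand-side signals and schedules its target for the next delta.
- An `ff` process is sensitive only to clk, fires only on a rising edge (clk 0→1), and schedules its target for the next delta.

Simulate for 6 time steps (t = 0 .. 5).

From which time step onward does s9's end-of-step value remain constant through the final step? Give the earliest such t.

2

[bits: s6,s4,clk,s2,s8,s3,s9,s0,s5,s10,s1,s7]
t=0: Δ0=100010111101 Δ1=101010111101 Δ2=101011011101 Δ3=101001011101 Δ4=101001010101 | 4Δ
t=1: Δ0=101001010101 Δ1=100001010101 | 1Δ
t=2: Δ0=100001010101 Δ1=101001010101 Δ2=101001110101 | 2Δ
t=3: Δ0=101001110101 Δ1=100001110101 | 1Δ
t=4: Δ0=100001110101 Δ1=101001110101 | 1Δ
t=5: Δ0=101001110101 Δ1=100001110101 | 1Δ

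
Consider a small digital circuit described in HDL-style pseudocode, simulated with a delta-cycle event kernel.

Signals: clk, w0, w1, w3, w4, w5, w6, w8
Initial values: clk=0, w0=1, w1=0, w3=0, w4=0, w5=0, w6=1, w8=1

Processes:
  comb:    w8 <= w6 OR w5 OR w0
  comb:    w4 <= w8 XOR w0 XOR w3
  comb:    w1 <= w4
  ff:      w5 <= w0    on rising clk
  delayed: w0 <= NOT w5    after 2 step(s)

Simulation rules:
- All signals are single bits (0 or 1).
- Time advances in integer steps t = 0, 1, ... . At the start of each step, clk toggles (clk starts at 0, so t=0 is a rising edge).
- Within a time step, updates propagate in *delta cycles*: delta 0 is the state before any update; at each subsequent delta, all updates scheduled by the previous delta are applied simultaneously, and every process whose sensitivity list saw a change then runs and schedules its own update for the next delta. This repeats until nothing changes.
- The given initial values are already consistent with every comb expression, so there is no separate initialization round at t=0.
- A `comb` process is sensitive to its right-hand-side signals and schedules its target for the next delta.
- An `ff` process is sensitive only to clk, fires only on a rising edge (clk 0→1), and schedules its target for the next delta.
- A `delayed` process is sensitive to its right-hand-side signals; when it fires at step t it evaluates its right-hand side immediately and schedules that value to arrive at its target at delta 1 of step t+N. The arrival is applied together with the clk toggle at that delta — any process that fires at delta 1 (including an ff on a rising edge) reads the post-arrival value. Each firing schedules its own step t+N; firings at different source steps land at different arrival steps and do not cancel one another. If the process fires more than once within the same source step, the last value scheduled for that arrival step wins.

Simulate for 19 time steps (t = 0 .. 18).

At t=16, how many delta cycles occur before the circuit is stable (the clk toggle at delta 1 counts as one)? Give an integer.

t=0 Δ0: w4=0 w1=0 w5=0 clk=0 w8=1 w3=0 w6=1 w0=1
  Δ1: clk:0→1
  Δ2: w5:0→1
  (2Δ to stable)
t=1 Δ0: w4=0 w1=0 w5=1 clk=1 w8=1 w3=0 w6=1 w0=1
  Δ1: clk:1→0
  (1Δ to stable)
t=2 Δ0: w4=0 w1=0 w5=1 clk=0 w8=1 w3=0 w6=1 w0=1
  Δ1: clk:0→1, w0:1→0
  Δ2: w4:0→1, w5:1→0
  Δ3: w1:0→1
  (3Δ to stable)
t=3 Δ0: w4=1 w1=1 w5=0 clk=1 w8=1 w3=0 w6=1 w0=0
  Δ1: clk:1→0
  (1Δ to stable)
t=4 Δ0: w4=1 w1=1 w5=0 clk=0 w8=1 w3=0 w6=1 w0=0
  Δ1: clk:0→1, w0:0→1
  Δ2: w4:1→0, w5:0→1
  Δ3: w1:1→0
  (3Δ to stable)
t=5 Δ0: w4=0 w1=0 w5=1 clk=1 w8=1 w3=0 w6=1 w0=1
  Δ1: clk:1→0
  (1Δ to stable)
t=6 Δ0: w4=0 w1=0 w5=1 clk=0 w8=1 w3=0 w6=1 w0=1
  Δ1: clk:0→1, w0:1→0
  Δ2: w4:0→1, w5:1→0
  Δ3: w1:0→1
  (3Δ to stable)
t=7 Δ0: w4=1 w1=1 w5=0 clk=1 w8=1 w3=0 w6=1 w0=0
  Δ1: clk:1→0
  (1Δ to stable)
t=8 Δ0: w4=1 w1=1 w5=0 clk=0 w8=1 w3=0 w6=1 w0=0
  Δ1: clk:0→1, w0:0→1
  Δ2: w4:1→0, w5:0→1
  Δ3: w1:1→0
  (3Δ to stable)
t=9 Δ0: w4=0 w1=0 w5=1 clk=1 w8=1 w3=0 w6=1 w0=1
  Δ1: clk:1→0
  (1Δ to stable)
t=10 Δ0: w4=0 w1=0 w5=1 clk=0 w8=1 w3=0 w6=1 w0=1
  Δ1: clk:0→1, w0:1→0
  Δ2: w4:0→1, w5:1→0
  Δ3: w1:0→1
  (3Δ to stable)
t=11 Δ0: w4=1 w1=1 w5=0 clk=1 w8=1 w3=0 w6=1 w0=0
  Δ1: clk:1→0
  (1Δ to stable)
t=12 Δ0: w4=1 w1=1 w5=0 clk=0 w8=1 w3=0 w6=1 w0=0
  Δ1: clk:0→1, w0:0→1
  Δ2: w4:1→0, w5:0→1
  Δ3: w1:1→0
  (3Δ to stable)
t=13 Δ0: w4=0 w1=0 w5=1 clk=1 w8=1 w3=0 w6=1 w0=1
  Δ1: clk:1→0
  (1Δ to stable)
t=14 Δ0: w4=0 w1=0 w5=1 clk=0 w8=1 w3=0 w6=1 w0=1
  Δ1: clk:0→1, w0:1→0
  Δ2: w4:0→1, w5:1→0
  Δ3: w1:0→1
  (3Δ to stable)
t=15 Δ0: w4=1 w1=1 w5=0 clk=1 w8=1 w3=0 w6=1 w0=0
  Δ1: clk:1→0
  (1Δ to stable)
t=16 Δ0: w4=1 w1=1 w5=0 clk=0 w8=1 w3=0 w6=1 w0=0
  Δ1: clk:0→1, w0:0→1
  Δ2: w4:1→0, w5:0→1
  Δ3: w1:1→0
  (3Δ to stable)
t=17 Δ0: w4=0 w1=0 w5=1 clk=1 w8=1 w3=0 w6=1 w0=1
  Δ1: clk:1→0
  (1Δ to stable)
t=18 Δ0: w4=0 w1=0 w5=1 clk=0 w8=1 w3=0 w6=1 w0=1
  Δ1: clk:0→1, w0:1→0
  Δ2: w4:0→1, w5:1→0
  Δ3: w1:0→1
  (3Δ to stable)

3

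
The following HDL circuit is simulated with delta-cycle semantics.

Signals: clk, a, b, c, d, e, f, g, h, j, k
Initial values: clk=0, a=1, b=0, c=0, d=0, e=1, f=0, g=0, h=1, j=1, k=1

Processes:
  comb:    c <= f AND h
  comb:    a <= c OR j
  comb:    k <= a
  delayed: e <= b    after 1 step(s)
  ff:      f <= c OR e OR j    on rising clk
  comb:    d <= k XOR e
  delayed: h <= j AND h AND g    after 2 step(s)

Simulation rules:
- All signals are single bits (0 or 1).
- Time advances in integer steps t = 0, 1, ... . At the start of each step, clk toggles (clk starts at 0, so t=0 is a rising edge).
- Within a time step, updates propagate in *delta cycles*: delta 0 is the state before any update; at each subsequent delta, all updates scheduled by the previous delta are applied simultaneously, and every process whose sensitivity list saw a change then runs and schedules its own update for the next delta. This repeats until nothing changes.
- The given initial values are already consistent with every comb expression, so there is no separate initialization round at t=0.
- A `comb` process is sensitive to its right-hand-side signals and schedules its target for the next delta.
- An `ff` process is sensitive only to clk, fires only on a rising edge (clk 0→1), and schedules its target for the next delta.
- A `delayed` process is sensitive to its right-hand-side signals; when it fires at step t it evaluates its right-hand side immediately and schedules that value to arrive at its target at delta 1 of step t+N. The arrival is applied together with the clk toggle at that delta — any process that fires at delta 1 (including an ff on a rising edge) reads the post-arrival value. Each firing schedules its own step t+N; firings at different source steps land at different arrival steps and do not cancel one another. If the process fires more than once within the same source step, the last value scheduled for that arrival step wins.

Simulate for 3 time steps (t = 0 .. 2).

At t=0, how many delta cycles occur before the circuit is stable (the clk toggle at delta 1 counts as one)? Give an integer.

3

t0.Δ0 a=1 f=0 b=0 c=0 k=1 j=1 clk=0 g=0 e=1 d=0 h=1
t0.Δ1 a=1 f=0 b=0 c=0 k=1 j=1 clk=1 g=0 e=1 d=0 h=1
t0.Δ2 a=1 f=1 b=0 c=0 k=1 j=1 clk=1 g=0 e=1 d=0 h=1
t0.Δ3 a=1 f=1 b=0 c=1 k=1 j=1 clk=1 g=0 e=1 d=0 h=1
t1.Δ0 a=1 f=1 b=0 c=1 k=1 j=1 clk=1 g=0 e=1 d=0 h=1
t1.Δ1 a=1 f=1 b=0 c=1 k=1 j=1 clk=0 g=0 e=1 d=0 h=1
t2.Δ0 a=1 f=1 b=0 c=1 k=1 j=1 clk=0 g=0 e=1 d=0 h=1
t2.Δ1 a=1 f=1 b=0 c=1 k=1 j=1 clk=1 g=0 e=1 d=0 h=1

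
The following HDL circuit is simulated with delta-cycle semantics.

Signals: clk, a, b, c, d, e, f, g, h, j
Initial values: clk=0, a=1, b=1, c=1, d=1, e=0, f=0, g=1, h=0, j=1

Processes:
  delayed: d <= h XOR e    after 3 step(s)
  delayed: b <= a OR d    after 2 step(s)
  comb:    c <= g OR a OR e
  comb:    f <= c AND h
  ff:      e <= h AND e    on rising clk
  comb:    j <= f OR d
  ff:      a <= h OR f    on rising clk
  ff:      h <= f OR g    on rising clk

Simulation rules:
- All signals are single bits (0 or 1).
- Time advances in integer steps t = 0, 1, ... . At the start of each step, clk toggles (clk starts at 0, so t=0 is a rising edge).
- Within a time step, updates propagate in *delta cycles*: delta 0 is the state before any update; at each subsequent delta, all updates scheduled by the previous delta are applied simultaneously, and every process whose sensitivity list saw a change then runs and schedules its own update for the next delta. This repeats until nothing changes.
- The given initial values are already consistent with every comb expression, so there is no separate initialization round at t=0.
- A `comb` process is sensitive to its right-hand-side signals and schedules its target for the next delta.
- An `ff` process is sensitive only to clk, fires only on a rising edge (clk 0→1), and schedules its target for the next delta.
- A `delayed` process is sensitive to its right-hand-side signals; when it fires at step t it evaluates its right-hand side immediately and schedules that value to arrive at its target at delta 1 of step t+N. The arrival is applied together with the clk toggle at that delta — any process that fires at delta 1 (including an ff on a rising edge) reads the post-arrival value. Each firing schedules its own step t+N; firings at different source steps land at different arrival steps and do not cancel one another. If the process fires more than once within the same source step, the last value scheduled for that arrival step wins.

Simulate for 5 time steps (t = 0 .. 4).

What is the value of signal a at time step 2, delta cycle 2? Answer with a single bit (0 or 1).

1

[bits: a,h,clk,d,g,j,f,c,e,b]
t=0: Δ0=1001110101 Δ1=1011110101 Δ2=0111110101 Δ3=0111111101 | 3Δ
t=1: Δ0=0111111101 Δ1=0101111101 | 1Δ
t=2: Δ0=0101111101 Δ1=0111111101 Δ2=1111111101 | 2Δ
t=3: Δ0=1111111101 Δ1=1101111101 | 1Δ
t=4: Δ0=1101111101 Δ1=1111111101 | 1Δ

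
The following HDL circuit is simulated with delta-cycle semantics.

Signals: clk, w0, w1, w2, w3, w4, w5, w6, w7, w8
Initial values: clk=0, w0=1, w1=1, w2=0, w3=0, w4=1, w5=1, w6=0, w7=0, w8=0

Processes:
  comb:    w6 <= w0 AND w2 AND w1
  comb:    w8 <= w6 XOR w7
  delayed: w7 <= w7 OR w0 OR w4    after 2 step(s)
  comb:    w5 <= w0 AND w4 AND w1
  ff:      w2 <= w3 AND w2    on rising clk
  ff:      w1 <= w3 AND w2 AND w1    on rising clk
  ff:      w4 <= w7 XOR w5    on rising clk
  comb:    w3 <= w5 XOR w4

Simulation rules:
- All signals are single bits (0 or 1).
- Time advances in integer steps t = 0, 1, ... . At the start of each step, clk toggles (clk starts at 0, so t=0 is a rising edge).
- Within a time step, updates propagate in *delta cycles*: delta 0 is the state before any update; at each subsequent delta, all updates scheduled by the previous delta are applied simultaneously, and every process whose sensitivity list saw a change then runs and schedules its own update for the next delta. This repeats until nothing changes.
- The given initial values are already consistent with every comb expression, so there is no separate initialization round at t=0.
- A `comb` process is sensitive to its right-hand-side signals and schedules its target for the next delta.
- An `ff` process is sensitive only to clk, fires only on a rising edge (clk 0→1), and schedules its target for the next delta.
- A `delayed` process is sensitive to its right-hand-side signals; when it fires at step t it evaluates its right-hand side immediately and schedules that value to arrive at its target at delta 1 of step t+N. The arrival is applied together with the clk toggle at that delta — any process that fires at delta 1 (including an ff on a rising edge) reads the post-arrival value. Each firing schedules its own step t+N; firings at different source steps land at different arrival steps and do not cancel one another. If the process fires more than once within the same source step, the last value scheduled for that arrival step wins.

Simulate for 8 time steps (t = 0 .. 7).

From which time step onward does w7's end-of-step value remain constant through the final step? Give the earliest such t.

[bits: w1,w8,w2,w7,w3,w5,clk,w6,w0,w4]
t=0: Δ0=1000010011 Δ1=1000011011 Δ2=0000011011 Δ3=0000001011 Δ4=0000101011 | 4Δ
t=1: Δ0=0000101011 Δ1=0000100011 | 1Δ
t=2: Δ0=0000100011 Δ1=0000101011 Δ2=0000101010 Δ3=0000001010 | 3Δ
t=3: Δ0=0000001010 Δ1=0000000010 | 1Δ
t=4: Δ0=0000000010 Δ1=0001001010 Δ2=0101001011 Δ3=0101101011 | 3Δ
t=5: Δ0=0101101011 Δ1=0101100011 | 1Δ
t=6: Δ0=0101100011 Δ1=0101101011 | 1Δ
t=7: Δ0=0101101011 Δ1=0101100011 | 1Δ

4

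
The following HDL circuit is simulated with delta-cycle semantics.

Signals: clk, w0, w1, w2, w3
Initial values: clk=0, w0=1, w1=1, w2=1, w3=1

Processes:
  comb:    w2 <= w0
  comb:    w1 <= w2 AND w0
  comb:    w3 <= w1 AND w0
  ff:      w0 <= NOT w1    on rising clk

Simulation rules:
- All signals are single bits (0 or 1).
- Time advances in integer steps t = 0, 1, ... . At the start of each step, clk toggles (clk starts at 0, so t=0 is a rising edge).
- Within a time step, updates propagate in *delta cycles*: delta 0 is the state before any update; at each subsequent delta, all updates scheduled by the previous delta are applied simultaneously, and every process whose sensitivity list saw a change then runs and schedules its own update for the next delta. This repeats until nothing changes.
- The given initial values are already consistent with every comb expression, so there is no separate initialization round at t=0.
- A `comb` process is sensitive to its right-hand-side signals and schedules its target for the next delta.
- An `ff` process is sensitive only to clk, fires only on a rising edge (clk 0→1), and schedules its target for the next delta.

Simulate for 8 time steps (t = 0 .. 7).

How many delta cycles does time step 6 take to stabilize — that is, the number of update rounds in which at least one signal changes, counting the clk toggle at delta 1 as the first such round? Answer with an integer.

5

[bits: w3,clk,w2,w0,w1]
t=0: Δ0=10111 Δ1=11111 Δ2=11101 Δ3=01000 | 3Δ
t=1: Δ0=01000 Δ1=00000 | 1Δ
t=2: Δ0=00000 Δ1=01000 Δ2=01010 Δ3=01110 Δ4=01111 Δ5=11111 | 5Δ
t=3: Δ0=11111 Δ1=10111 | 1Δ
t=4: Δ0=10111 Δ1=11111 Δ2=11101 Δ3=01000 | 3Δ
t=5: Δ0=01000 Δ1=00000 | 1Δ
t=6: Δ0=00000 Δ1=01000 Δ2=01010 Δ3=01110 Δ4=01111 Δ5=11111 | 5Δ
t=7: Δ0=11111 Δ1=10111 | 1Δ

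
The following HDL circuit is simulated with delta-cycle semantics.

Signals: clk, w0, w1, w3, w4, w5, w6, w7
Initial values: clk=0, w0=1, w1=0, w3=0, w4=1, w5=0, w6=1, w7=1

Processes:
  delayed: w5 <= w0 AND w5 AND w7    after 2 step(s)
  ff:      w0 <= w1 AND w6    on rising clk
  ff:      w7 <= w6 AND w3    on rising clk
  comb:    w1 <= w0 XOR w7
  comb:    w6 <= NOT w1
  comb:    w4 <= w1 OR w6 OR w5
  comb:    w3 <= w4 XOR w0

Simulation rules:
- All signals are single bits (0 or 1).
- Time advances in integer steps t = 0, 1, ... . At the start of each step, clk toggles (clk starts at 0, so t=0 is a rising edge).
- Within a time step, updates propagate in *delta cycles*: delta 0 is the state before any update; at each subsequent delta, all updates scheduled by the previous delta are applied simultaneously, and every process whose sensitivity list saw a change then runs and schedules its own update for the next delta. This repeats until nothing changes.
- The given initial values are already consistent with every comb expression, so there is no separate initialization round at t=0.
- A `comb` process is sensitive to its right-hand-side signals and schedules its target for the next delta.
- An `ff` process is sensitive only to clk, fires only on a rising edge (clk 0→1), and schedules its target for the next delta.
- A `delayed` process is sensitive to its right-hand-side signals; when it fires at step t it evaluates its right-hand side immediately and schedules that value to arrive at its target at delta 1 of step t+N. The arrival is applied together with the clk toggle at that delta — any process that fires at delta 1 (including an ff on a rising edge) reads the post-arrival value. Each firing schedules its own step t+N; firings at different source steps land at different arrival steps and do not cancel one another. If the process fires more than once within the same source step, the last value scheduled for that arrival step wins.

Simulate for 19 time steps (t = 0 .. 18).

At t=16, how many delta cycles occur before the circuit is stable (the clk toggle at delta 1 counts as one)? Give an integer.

t=0 Δ0: w7=1 clk=0 w0=1 w4=1 w6=1 w1=0 w5=0 w3=0
  Δ1: clk:0→1
  Δ2: w7:1→0, w0:1→0
  Δ3: w3:0→1
  (3Δ to stable)
t=1 Δ0: w7=0 clk=1 w0=0 w4=1 w6=1 w1=0 w5=0 w3=1
  Δ1: clk:1→0
  (1Δ to stable)
t=2 Δ0: w7=0 clk=0 w0=0 w4=1 w6=1 w1=0 w5=0 w3=1
  Δ1: clk:0→1
  Δ2: w7:0→1
  Δ3: w1:0→1
  Δ4: w6:1→0
  (4Δ to stable)
t=3 Δ0: w7=1 clk=1 w0=0 w4=1 w6=0 w1=1 w5=0 w3=1
  Δ1: clk:1→0
  (1Δ to stable)
t=4 Δ0: w7=1 clk=0 w0=0 w4=1 w6=0 w1=1 w5=0 w3=1
  Δ1: clk:0→1
  Δ2: w7:1→0
  Δ3: w1:1→0
  Δ4: w4:1→0, w6:0→1
  Δ5: w4:0→1, w3:1→0
  Δ6: w3:0→1
  (6Δ to stable)
t=5 Δ0: w7=0 clk=1 w0=0 w4=1 w6=1 w1=0 w5=0 w3=1
  Δ1: clk:1→0
  (1Δ to stable)
t=6 Δ0: w7=0 clk=0 w0=0 w4=1 w6=1 w1=0 w5=0 w3=1
  Δ1: clk:0→1
  Δ2: w7:0→1
  Δ3: w1:0→1
  Δ4: w6:1→0
  (4Δ to stable)
t=7 Δ0: w7=1 clk=1 w0=0 w4=1 w6=0 w1=1 w5=0 w3=1
  Δ1: clk:1→0
  (1Δ to stable)
t=8 Δ0: w7=1 clk=0 w0=0 w4=1 w6=0 w1=1 w5=0 w3=1
  Δ1: clk:0→1
  Δ2: w7:1→0
  Δ3: w1:1→0
  Δ4: w4:1→0, w6:0→1
  Δ5: w4:0→1, w3:1→0
  Δ6: w3:0→1
  (6Δ to stable)
t=9 Δ0: w7=0 clk=1 w0=0 w4=1 w6=1 w1=0 w5=0 w3=1
  Δ1: clk:1→0
  (1Δ to stable)
t=10 Δ0: w7=0 clk=0 w0=0 w4=1 w6=1 w1=0 w5=0 w3=1
  Δ1: clk:0→1
  Δ2: w7:0→1
  Δ3: w1:0→1
  Δ4: w6:1→0
  (4Δ to stable)
t=11 Δ0: w7=1 clk=1 w0=0 w4=1 w6=0 w1=1 w5=0 w3=1
  Δ1: clk:1→0
  (1Δ to stable)
t=12 Δ0: w7=1 clk=0 w0=0 w4=1 w6=0 w1=1 w5=0 w3=1
  Δ1: clk:0→1
  Δ2: w7:1→0
  Δ3: w1:1→0
  Δ4: w4:1→0, w6:0→1
  Δ5: w4:0→1, w3:1→0
  Δ6: w3:0→1
  (6Δ to stable)
t=13 Δ0: w7=0 clk=1 w0=0 w4=1 w6=1 w1=0 w5=0 w3=1
  Δ1: clk:1→0
  (1Δ to stable)
t=14 Δ0: w7=0 clk=0 w0=0 w4=1 w6=1 w1=0 w5=0 w3=1
  Δ1: clk:0→1
  Δ2: w7:0→1
  Δ3: w1:0→1
  Δ4: w6:1→0
  (4Δ to stable)
t=15 Δ0: w7=1 clk=1 w0=0 w4=1 w6=0 w1=1 w5=0 w3=1
  Δ1: clk:1→0
  (1Δ to stable)
t=16 Δ0: w7=1 clk=0 w0=0 w4=1 w6=0 w1=1 w5=0 w3=1
  Δ1: clk:0→1
  Δ2: w7:1→0
  Δ3: w1:1→0
  Δ4: w4:1→0, w6:0→1
  Δ5: w4:0→1, w3:1→0
  Δ6: w3:0→1
  (6Δ to stable)
t=17 Δ0: w7=0 clk=1 w0=0 w4=1 w6=1 w1=0 w5=0 w3=1
  Δ1: clk:1→0
  (1Δ to stable)
t=18 Δ0: w7=0 clk=0 w0=0 w4=1 w6=1 w1=0 w5=0 w3=1
  Δ1: clk:0→1
  Δ2: w7:0→1
  Δ3: w1:0→1
  Δ4: w6:1→0
  (4Δ to stable)

6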